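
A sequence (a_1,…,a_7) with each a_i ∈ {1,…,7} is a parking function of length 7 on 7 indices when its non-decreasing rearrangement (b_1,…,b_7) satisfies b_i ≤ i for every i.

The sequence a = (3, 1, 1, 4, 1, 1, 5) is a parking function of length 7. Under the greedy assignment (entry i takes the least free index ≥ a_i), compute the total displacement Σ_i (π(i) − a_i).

Σπ(i) = 1+…+7 = 28; Σa = 3+1+1+4+1+1+5 = 16; disp = 28−16 = 12.

12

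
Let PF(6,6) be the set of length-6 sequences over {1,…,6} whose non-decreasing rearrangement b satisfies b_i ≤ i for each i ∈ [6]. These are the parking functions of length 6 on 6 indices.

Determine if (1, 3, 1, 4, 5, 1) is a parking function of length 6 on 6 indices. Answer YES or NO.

YES

Sorted: b = (1, 1, 1, 3, 4, 5).
  b_1=1 ≤ 1
  b_2=1 ≤ 2
  b_3=1 ≤ 3
  b_4=3 ≤ 4
  b_5=4 ≤ 5
  b_6=5 ≤ 6
All bounds hold ⇒ YES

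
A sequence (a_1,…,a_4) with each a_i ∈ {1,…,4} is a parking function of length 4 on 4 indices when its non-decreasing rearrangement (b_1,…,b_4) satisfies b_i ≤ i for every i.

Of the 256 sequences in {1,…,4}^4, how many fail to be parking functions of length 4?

#PF = (5−4)·5^(4−1) = 1·125 = 125
E.g. (3,4,4,3) → sorted (3,3,4,4): b_1=3>1, not a PF.
4^4 − 125 = 256 − 125 = 131

131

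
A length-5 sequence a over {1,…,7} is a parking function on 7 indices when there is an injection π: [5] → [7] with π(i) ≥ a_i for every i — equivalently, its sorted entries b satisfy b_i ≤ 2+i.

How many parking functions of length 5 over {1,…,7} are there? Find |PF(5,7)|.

12288

Count = (8−5)·8^(5−1) = 3·4096 = 12288 [KW]
E.g. (7,5,2,4,1) → sorted (1,2,4,5,7): b_i ≤ 2+i ∀i, a PF.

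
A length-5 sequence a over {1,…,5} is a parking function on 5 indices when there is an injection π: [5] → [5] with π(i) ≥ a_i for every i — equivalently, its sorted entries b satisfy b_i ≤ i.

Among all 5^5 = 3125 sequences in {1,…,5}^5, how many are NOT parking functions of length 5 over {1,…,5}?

|PF(5,5)| = 1·6^4 = 1·1296 = 1296
One tuple (4,4,4,5,5) → sorted (4,4,4,5,5): b_1=4>1, not a PF.
Total 3125; non-PF = 3125−1296 = 1829

1829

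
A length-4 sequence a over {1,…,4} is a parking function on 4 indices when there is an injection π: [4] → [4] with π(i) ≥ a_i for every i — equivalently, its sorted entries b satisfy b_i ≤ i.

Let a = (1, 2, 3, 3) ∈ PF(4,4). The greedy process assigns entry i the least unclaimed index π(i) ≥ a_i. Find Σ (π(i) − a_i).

Σπ(i) = 1+…+4 = 10; Σa = 1+2+3+3 = 9; disp = 10−9 = 1.

1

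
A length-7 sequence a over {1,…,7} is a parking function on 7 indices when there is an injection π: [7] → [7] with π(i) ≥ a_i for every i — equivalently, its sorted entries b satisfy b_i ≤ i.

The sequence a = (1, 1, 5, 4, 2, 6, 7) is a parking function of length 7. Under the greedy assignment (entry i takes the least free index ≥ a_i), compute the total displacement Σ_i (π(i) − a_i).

Σπ = 28 ({1..7} each once); Σa = 1+1+5+4+2+6+7 = 26; disp = 28−26 = 2.

2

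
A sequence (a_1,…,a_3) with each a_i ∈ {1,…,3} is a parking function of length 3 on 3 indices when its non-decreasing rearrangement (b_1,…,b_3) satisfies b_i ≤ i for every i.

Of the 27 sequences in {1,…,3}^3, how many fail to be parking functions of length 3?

#PF = (3−3+1)·(3+1)^(3−1) = 1×16 = 16 (Pollak)
Example (2,2,2) → sorted (2,2,2): b_1=2>1, not a PF.
3^3 − 16 = 27 − 16 = 11

11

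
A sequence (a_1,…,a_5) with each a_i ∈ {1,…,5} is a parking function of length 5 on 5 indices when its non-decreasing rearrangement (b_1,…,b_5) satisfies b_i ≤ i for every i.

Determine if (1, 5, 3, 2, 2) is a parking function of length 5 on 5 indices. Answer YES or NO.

Rearranged: b = (1, 2, 2, 3, 5).
  b_1=1 ≤ 1
  b_2=2 ≤ 2
  b_3=2 ≤ 3
  b_4=3 ≤ 4
  b_5=5 ≤ 5
All bounds hold ⇒ YES

YES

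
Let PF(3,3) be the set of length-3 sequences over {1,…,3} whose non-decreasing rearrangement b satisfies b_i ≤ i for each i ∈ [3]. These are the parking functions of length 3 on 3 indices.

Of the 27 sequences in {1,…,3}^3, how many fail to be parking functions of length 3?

11

#PF = (4−3)·4^(3−1) = 1 · 16 = 16 (Konheim–Weiss)
Example (3,3,1) → sorted (1,3,3): b_2=3>2, not a PF.
3^3 − 16 = 27 − 16 = 11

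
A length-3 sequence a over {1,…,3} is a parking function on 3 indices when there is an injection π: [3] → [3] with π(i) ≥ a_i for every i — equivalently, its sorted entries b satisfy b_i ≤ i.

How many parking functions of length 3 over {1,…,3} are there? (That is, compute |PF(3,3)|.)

16

#PF = 1·4^2 = 1·16 = 16
Example (3,2,1) → sorted (1,2,3): b_i ≤ i ∀i, a PF.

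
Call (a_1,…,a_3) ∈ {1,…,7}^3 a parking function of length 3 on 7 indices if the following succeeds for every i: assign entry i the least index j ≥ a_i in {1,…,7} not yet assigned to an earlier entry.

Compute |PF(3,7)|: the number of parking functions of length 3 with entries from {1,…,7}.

320

Count = (8−3)·8^(3−1) = 5 · 64 = 320 (Konheim–Weiss)
Check (5,2,5) → sorted (2,5,5): b_i ≤ 4+i ∀i, a PF.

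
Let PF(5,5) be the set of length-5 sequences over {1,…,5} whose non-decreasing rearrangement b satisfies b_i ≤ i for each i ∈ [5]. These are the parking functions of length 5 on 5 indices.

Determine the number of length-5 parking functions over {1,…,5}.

|PF(5,5)| = (5+1−5)·(5+1)^{5−1} = 1×1296 = 1296
Example (2,3,1,2,2) → sorted (1,2,2,2,3): b_i ≤ i ∀i, a PF.

1296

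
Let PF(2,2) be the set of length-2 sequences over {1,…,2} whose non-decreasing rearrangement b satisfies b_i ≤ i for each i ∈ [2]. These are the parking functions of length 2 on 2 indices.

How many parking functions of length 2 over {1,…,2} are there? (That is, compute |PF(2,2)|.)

3

|PF| = 1·3^1 = 1×3 = 3 (Pollak)
E.g. (2,1) → sorted (1,2): b_i ≤ i ∀i, a PF.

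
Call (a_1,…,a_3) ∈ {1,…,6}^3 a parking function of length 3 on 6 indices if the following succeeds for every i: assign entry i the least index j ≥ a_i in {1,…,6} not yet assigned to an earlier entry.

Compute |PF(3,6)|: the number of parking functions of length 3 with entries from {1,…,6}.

#PF = (7−3)·7^(3−1) = 4 · 49 = 196 (Konheim–Weiss)
Example (6,4,2) → sorted (2,4,6): b_i ≤ 3+i ∀i, a PF.

196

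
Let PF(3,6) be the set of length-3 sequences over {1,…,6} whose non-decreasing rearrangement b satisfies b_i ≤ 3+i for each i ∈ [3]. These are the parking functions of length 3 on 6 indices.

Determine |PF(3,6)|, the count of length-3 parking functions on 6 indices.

#PF = (7−3)·7^(3−1) = 4·49 = 196 (Konheim–Weiss)
E.g. (2,3,5) → sorted (2,3,5): b_i ≤ 3+i ∀i, a PF.

196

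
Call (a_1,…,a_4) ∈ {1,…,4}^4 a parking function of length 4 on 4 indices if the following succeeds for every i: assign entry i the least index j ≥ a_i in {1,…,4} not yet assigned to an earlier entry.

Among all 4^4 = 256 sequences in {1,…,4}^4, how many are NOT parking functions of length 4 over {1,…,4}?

131

#PF = (4+1−4)·(4+1)^{4−1} = 1·125 = 125 [KW]
Example (2,4,2,3) → sorted (2,2,3,4): b_1=2>1, not a PF.
4^4 − 125 = 256 − 125 = 131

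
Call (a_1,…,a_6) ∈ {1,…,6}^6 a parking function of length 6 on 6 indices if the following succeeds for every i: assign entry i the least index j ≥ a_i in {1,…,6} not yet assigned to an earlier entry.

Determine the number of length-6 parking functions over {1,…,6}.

Count = 1·7^5 = 1×16807 = 16807 [KW]
E.g. (3,2,3,1,3,1) → sorted (1,1,2,3,3,3): b_i ≤ i ∀i, a PF.

16807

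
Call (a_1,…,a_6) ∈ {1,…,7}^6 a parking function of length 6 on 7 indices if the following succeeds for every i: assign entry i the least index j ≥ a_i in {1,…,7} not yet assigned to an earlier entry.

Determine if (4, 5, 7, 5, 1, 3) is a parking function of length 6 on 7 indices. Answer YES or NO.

Sorted: b = (1, 3, 4, 5, 5, 7).
  b_1=1 ≤ 2
  b_2=3 ≤ 3
  b_3=4 ≤ 4
  b_4=5 ≤ 5
  b_5=5 ≤ 6
  b_6=7 ≤ 7
All bounds hold ⇒ YES

YES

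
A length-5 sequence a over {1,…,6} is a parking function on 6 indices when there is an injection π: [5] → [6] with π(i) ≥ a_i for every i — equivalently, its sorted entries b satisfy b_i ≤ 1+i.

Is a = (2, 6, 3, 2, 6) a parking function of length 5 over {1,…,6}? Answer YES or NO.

NO

Rearranged: b = (2, 2, 3, 6, 6).
  b_1=2 ≤ 2
  b_2=2 ≤ 3
  b_3=3 ≤ 4
  b_4=6 > 5
  fails at i=4 ⇒ NO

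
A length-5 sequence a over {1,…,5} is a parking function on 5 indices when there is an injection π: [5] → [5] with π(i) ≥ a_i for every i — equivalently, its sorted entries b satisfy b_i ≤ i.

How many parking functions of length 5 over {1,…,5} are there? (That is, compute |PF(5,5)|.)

Count = (5−5+1)·(5+1)^(5−1) = 1·1296 = 1296 [KW]
E.g. (1,2,1,3,3) → sorted (1,1,2,3,3): b_i ≤ i ∀i, a PF.

1296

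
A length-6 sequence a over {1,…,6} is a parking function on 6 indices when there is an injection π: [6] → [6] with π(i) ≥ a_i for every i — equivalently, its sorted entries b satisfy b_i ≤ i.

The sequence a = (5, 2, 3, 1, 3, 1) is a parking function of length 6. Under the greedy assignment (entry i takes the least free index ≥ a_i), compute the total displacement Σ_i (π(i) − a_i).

Σπ(i) = 1+…+6 = 21; Σa = 5+2+3+1+3+1 = 15; disp = 21−15 = 6.

6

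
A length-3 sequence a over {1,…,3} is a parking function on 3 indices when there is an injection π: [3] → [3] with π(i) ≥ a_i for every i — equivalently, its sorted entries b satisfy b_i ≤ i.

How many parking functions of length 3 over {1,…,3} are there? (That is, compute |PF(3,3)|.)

16

Count = 1·4^2 = 1·16 = 16 (Pollak)
One tuple (3,1,2) → sorted (1,2,3): b_i ≤ i ∀i, a PF.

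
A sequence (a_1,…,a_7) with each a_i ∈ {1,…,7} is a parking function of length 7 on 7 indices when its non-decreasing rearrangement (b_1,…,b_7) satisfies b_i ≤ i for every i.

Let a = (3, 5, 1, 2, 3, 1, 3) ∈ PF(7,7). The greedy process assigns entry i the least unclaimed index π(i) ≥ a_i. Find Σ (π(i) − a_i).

10

Σπ = 7·8/2 = 28 (π permutes [7]); Σa = 3+5+1+2+3+1+3 = 18; disp = 28−18 = 10.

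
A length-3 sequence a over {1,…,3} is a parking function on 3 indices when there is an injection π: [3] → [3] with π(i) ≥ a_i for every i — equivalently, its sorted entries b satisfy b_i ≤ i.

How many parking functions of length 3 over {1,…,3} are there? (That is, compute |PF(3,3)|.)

#PF = (4−3)·4^(3−1) = 1×16 = 16
Check (1,2,3) → sorted (1,2,3): b_i ≤ i ∀i, a PF.

16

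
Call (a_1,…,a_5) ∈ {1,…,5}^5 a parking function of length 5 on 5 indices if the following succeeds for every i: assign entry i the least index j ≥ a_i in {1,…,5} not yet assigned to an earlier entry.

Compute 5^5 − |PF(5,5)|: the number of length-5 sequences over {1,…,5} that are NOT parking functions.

|PF| = (5+1−5)·(5+1)^{5−1} = 1 · 1296 = 1296
E.g. (1,5,5,2,5) → sorted (1,2,5,5,5): b_3=5>3, not a PF.
Total 3125; non-PF = 3125−1296 = 1829

1829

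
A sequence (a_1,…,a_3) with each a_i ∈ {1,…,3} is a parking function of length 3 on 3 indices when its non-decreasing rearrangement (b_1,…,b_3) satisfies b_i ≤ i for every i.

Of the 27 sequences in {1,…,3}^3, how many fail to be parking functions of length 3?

11

|PF| = (4−3)·4^(3−1) = 1·16 = 16
Check (3,3,2) → sorted (2,3,3): b_1=2>1, not a PF.
3^3 − 16 = 27 − 16 = 11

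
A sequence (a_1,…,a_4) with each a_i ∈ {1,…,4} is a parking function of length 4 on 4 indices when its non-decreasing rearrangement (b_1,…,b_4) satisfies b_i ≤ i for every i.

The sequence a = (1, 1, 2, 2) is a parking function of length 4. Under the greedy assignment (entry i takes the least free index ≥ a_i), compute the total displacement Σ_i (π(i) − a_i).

Σπ = 10 ({1..4} each once); Σa = 1+1+2+2 = 6; disp = 10−6 = 4.

4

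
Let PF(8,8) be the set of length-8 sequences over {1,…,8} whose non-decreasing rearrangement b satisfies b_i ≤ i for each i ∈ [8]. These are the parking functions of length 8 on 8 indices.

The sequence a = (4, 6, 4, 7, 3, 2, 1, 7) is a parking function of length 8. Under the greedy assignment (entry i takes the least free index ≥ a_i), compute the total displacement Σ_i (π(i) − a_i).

2

Σπ = 36 ({1..8} each once); Σa = 4+6+4+7+3+2+1+7 = 34; disp = 36−34 = 2.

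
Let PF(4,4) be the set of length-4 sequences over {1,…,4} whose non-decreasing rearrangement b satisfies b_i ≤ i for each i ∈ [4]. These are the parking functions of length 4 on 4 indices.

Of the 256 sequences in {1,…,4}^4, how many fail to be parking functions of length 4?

131

|PF(4,4)| = (5−4)·5^(4−1) = 1×125 = 125
E.g. (4,4,2,2) → sorted (2,2,4,4): b_1=2>1, not a PF.
4^4 − 125 = 256 − 125 = 131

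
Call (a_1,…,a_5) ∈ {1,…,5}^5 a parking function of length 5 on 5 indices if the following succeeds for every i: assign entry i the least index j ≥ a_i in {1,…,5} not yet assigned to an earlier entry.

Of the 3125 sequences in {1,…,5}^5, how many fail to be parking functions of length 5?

|PF(5,5)| = (6−5)·6^(5−1) = 1 · 1296 = 1296 (Pollak)
Check (2,3,5,5,4) → sorted (2,3,4,5,5): b_1=2>1, not a PF.
So 3125 − 1296 = 1829 fail.

1829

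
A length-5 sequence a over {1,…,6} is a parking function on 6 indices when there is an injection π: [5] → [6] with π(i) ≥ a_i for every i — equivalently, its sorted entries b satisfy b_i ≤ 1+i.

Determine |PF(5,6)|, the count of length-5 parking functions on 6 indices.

#PF = 2·7^4 = 2·2401 = 4802 [KW]
One tuple (6,1,1,2,3) → sorted (1,1,2,3,6): b_i ≤ 1+i ∀i, a PF.

4802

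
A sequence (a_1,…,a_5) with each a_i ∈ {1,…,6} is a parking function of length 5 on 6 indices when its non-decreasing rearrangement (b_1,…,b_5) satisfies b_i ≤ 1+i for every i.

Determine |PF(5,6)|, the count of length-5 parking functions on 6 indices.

4802

Count = (6−5+1)·(6+1)^(5−1) = 2·2401 = 4802
Check (2,6,2,5,1) → sorted (1,2,2,5,6): b_i ≤ 1+i ∀i, a PF.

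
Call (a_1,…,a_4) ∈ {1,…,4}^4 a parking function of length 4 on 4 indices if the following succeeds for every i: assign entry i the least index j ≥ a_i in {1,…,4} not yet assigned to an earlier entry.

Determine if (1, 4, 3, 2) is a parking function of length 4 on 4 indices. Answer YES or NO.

Order a: b = (1, 2, 3, 4).
  b_1=1 ≤ 1
  b_2=2 ≤ 2
  b_3=3 ≤ 3
  b_4=4 ≤ 4
All bounds hold ⇒ YES

YES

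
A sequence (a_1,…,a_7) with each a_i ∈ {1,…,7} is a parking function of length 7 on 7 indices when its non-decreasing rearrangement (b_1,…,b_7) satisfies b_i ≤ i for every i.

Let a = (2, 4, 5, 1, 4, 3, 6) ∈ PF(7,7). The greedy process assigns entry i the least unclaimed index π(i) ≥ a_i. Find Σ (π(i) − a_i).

Σπ = 7·8/2 = 28 (π permutes [7]); Σa = 2+4+5+1+4+3+6 = 25; disp = 28−25 = 3.

3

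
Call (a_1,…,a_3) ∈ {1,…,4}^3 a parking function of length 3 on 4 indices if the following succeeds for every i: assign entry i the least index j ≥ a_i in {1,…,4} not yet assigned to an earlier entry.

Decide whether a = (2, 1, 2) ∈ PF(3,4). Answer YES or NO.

Order a: b = (1, 2, 2).
  b_1=1 ≤ 2
  b_2=2 ≤ 3
  b_3=2 ≤ 4
All bounds hold ⇒ YES

YES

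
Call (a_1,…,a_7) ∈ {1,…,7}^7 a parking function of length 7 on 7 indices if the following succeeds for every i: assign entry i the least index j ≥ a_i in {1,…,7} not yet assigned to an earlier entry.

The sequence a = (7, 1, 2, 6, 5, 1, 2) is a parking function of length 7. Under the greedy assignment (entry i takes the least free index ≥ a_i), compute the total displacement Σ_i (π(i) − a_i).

Σπ = 28 ({1..7} each once); Σa = 7+1+2+6+5+1+2 = 24; disp = 28−24 = 4.

4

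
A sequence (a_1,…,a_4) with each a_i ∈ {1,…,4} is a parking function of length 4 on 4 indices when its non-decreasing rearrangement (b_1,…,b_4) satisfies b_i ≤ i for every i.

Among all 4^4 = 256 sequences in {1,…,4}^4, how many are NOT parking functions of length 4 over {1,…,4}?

#PF = (4−4+1)·(4+1)^(4−1) = 1·125 = 125 (Pollak)
Example (3,4,2,2) → sorted (2,2,3,4): b_1=2>1, not a PF.
Total 256; non-PF = 256−125 = 131

131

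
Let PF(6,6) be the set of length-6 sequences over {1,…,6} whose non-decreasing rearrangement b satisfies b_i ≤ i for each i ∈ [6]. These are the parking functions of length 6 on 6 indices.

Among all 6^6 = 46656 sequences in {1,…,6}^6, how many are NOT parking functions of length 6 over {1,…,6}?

29849

|PF| = (7−6)·7^(6−1) = 1·16807 = 16807
Example (5,6,6,5,3,3) → sorted (3,3,5,5,6,6): b_1=3>1, not a PF.
Total 46656; non-PF = 46656−16807 = 29849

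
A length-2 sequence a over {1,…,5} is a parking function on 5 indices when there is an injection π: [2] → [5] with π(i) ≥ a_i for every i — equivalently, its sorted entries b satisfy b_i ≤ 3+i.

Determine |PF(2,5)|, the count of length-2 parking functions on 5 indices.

#PF = (5+1−2)·(5+1)^{2−1} = 4 · 6 = 24 (Pollak)
One tuple (4,3) → sorted (3,4): b_i ≤ 3+i ∀i, a PF.

24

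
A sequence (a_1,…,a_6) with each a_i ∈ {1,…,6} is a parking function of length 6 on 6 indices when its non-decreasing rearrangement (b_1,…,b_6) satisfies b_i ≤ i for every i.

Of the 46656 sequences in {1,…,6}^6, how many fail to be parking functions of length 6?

29849

|PF(6,6)| = 1·7^5 = 1·16807 = 16807 (Konheim–Weiss)
Example (6,4,6,1,6,2) → sorted (1,2,4,6,6,6): b_3=4>3, not a PF.
Total 46656; non-PF = 46656−16807 = 29849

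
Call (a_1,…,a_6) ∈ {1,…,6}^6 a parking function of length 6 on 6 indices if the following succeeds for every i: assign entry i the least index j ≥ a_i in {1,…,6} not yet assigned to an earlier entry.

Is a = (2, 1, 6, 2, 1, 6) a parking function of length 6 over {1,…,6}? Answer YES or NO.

Rearranged: b = (1, 1, 2, 2, 6, 6).
  b_1=1 ≤ 1
  b_2=1 ≤ 2
  b_3=2 ≤ 3
  b_4=2 ≤ 4
  b_5=6 > 5
  fails at i=5 ⇒ NO

NO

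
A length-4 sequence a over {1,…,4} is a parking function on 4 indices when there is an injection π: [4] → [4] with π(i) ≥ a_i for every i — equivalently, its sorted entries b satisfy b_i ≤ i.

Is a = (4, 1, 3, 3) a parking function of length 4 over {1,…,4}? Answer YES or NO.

Sorted: b = (1, 3, 3, 4).
  b_1=1 ≤ 1
  b_2=3 > 2
  fails at i=2 ⇒ NO

NO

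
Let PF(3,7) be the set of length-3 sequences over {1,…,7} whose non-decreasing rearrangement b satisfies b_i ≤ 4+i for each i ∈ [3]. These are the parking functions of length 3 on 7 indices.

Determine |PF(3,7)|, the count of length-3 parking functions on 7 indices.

320

Count = (7−3+1)·(7+1)^(3−1) = 5 · 64 = 320 (Konheim–Weiss)
Example (4,7,5) → sorted (4,5,7): b_i ≤ 4+i ∀i, a PF.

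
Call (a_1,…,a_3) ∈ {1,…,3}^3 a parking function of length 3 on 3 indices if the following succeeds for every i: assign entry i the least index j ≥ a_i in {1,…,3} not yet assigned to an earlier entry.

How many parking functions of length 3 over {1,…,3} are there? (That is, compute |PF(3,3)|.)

|PF| = 1·4^2 = 1×16 = 16 (Konheim–Weiss)
Example (1,2,1) → sorted (1,1,2): b_i ≤ i ∀i, a PF.

16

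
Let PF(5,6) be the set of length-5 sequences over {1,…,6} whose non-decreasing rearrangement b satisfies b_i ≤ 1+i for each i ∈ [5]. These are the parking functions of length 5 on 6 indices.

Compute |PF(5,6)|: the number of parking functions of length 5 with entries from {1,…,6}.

|PF(5,6)| = (6+1−5)·(6+1)^{5−1} = 2×2401 = 4802 (Pollak)
E.g. (2,5,3,4,2) → sorted (2,2,3,4,5): b_i ≤ 1+i ∀i, a PF.

4802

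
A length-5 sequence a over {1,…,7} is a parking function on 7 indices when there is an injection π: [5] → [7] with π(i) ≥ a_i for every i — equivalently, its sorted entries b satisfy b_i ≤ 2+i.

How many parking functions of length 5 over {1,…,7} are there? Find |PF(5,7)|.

12288

|PF(5,7)| = (7−5+1)·(7+1)^(5−1) = 3·4096 = 12288 [KW]
Check (6,6,4,3,3) → sorted (3,3,4,6,6): b_i ≤ 2+i ∀i, a PF.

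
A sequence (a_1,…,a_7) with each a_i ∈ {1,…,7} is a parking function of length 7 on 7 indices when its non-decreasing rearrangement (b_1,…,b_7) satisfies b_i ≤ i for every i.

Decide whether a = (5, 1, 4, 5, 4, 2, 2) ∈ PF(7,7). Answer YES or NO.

YES

Rearranged: b = (1, 2, 2, 4, 4, 5, 5).
  b_1=1 ≤ 1
  b_2=2 ≤ 2
  b_3=2 ≤ 3
  b_4=4 ≤ 4
  b_5=4 ≤ 5
  b_6=5 ≤ 6
  b_7=5 ≤ 7
All bounds hold ⇒ YES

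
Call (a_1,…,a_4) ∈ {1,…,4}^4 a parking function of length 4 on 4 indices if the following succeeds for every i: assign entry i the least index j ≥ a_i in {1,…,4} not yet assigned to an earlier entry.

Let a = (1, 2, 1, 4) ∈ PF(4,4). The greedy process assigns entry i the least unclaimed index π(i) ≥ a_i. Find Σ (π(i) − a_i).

2

Σπ = 4·5/2 = 10 (π permutes [4]); Σa = 1+2+1+4 = 8; disp = 10−8 = 2.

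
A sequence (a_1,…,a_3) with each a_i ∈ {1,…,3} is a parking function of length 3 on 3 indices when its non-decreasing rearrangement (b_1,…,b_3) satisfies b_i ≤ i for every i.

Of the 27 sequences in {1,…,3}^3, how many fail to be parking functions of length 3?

|PF(3,3)| = (3−3+1)·(3+1)^(3−1) = 1 · 16 = 16 (Pollak)
One tuple (2,2,2) → sorted (2,2,2): b_1=2>1, not a PF.
3^3 − 16 = 27 − 16 = 11

11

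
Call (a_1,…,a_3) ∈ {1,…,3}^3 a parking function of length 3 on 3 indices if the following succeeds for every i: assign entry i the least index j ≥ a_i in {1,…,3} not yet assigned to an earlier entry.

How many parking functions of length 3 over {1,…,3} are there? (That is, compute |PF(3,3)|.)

#PF = (3+1−3)·(3+1)^{3−1} = 1 · 16 = 16 (Konheim–Weiss)
E.g. (1,2,2) → sorted (1,2,2): b_i ≤ i ∀i, a PF.

16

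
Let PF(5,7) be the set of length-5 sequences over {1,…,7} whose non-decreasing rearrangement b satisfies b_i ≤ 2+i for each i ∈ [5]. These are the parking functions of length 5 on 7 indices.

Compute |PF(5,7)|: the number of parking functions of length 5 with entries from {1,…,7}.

12288

Count = (7+1−5)·(7+1)^{5−1} = 3 · 4096 = 12288
One tuple (5,3,1,6,7) → sorted (1,3,5,6,7): b_i ≤ 2+i ∀i, a PF.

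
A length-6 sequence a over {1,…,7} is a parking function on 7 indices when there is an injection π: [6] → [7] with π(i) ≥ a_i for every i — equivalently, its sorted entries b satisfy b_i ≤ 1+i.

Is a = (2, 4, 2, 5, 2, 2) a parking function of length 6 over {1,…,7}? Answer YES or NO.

YES

Rearranged: b = (2, 2, 2, 2, 4, 5).
  b_1=2 ≤ 2
  b_2=2 ≤ 3
  b_3=2 ≤ 4
  b_4=2 ≤ 5
  b_5=4 ≤ 6
  b_6=5 ≤ 7
All bounds hold ⇒ YES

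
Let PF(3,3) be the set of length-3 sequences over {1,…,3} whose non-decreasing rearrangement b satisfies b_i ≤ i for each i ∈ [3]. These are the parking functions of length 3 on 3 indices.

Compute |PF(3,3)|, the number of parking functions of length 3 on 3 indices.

#PF = 1·4^2 = 1×16 = 16 (Pollak)
Example (2,1,1) → sorted (1,1,2): b_i ≤ i ∀i, a PF.

16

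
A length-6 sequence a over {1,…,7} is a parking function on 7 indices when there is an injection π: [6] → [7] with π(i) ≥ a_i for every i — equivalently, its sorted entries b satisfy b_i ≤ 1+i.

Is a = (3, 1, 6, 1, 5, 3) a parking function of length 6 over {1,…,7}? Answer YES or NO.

Order a: b = (1, 1, 3, 3, 5, 6).
  b_1=1 ≤ 2
  b_2=1 ≤ 3
  b_3=3 ≤ 4
  b_4=3 ≤ 5
  b_5=5 ≤ 6
  b_6=6 ≤ 7
All bounds hold ⇒ YES

YES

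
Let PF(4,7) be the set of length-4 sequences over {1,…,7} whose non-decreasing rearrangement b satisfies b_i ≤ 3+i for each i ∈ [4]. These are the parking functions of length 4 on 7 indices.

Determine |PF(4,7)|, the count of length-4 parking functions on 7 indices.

2048

#PF = (7+1−4)·(7+1)^{4−1} = 4×512 = 2048 (Pollak)
Example (5,3,5,7) → sorted (3,5,5,7): b_i ≤ 3+i ∀i, a PF.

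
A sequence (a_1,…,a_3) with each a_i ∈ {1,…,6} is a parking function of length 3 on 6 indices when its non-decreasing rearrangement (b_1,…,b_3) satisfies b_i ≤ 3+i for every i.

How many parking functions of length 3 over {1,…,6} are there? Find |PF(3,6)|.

196

|PF(3,6)| = (6+1−3)·(6+1)^{3−1} = 4·49 = 196 (Konheim–Weiss)
Check (2,3,1) → sorted (1,2,3): b_i ≤ 3+i ∀i, a PF.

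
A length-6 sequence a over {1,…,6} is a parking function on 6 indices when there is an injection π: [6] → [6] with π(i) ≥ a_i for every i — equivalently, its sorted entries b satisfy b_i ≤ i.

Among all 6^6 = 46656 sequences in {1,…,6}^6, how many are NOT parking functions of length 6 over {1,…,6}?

|PF(6,6)| = (6+1−6)·(6+1)^{6−1} = 1×16807 = 16807 (Konheim–Weiss)
E.g. (4,6,5,4,6,6) → sorted (4,4,5,6,6,6): b_1=4>1, not a PF.
6^6 − 16807 = 46656 − 16807 = 29849

29849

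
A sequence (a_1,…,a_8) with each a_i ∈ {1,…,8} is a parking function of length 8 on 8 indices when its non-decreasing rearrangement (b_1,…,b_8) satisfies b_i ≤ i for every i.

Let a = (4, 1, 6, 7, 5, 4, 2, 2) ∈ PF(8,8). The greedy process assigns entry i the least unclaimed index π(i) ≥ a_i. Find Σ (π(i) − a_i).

5

Σπ(i) = 1+…+8 = 36; Σa = 4+1+6+7+5+4+2+2 = 31; disp = 36−31 = 5.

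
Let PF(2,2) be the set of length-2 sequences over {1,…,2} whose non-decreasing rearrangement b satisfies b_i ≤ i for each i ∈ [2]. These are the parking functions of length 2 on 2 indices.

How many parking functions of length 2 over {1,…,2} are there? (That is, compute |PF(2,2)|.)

3

#PF = (2+1−2)·(2+1)^{2−1} = 1 · 3 = 3 (Konheim–Weiss)
One tuple (2,1) → sorted (1,2): b_i ≤ i ∀i, a PF.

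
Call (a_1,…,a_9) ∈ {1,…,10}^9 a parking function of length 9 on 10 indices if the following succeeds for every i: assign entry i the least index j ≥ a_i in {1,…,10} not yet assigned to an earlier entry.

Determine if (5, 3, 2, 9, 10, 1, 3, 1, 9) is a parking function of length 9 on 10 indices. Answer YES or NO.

Rearranged: b = (1, 1, 2, 3, 3, 5, 9, 9, 10).
  b_1=1 ≤ 2
  b_2=1 ≤ 3
  b_3=2 ≤ 4
  b_4=3 ≤ 5
  b_5=3 ≤ 6
  b_6=5 ≤ 7
  b_7=9 > 8
  fails at i=7 ⇒ NO

NO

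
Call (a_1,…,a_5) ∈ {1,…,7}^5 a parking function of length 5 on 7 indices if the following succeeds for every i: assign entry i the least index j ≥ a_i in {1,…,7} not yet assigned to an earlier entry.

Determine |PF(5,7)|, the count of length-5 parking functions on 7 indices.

|PF| = 3·8^4 = 3×4096 = 12288 (Pollak)
Example (3,6,4,5,7) → sorted (3,4,5,6,7): b_i ≤ 2+i ∀i, a PF.

12288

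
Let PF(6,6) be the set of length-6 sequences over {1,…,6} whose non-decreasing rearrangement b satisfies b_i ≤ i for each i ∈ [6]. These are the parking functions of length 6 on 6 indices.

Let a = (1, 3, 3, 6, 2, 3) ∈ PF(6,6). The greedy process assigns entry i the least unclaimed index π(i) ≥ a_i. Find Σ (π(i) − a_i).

Σπ = 21 ({1..6} each once); Σa = 1+3+3+6+2+3 = 18; disp = 21−18 = 3.

3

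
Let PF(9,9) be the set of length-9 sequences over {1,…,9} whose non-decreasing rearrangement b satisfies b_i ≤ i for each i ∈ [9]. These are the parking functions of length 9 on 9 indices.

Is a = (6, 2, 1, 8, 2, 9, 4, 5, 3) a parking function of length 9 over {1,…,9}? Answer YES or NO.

Rearranged: b = (1, 2, 2, 3, 4, 5, 6, 8, 9).
  b_1=1 ≤ 1
  b_2=2 ≤ 2
  b_3=2 ≤ 3
  b_4=3 ≤ 4
  b_5=4 ≤ 5
  b_6=5 ≤ 6
  b_7=6 ≤ 7
  b_8=8 ≤ 8
  b_9=9 ≤ 9
All bounds hold ⇒ YES

YES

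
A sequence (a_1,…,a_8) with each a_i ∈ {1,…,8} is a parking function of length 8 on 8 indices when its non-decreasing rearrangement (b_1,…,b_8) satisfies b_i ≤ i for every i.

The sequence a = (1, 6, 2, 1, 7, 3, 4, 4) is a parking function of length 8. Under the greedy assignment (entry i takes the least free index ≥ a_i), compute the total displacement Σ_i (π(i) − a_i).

Σπ(i) = 1+…+8 = 36; Σa = 1+6+2+1+7+3+4+4 = 28; disp = 36−28 = 8.

8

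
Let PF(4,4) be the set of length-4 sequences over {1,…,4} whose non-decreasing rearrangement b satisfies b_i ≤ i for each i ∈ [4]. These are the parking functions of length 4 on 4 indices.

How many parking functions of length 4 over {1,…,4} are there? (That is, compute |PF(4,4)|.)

125

#PF = (4−4+1)·(4+1)^(4−1) = 1 · 125 = 125
Example (1,3,1,1) → sorted (1,1,1,3): b_i ≤ i ∀i, a PF.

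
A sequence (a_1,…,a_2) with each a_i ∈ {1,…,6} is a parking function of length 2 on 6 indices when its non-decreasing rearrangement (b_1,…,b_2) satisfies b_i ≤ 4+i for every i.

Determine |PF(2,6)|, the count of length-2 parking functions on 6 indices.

|PF| = (6−2+1)·(6+1)^(2−1) = 5×7 = 35 (Pollak)
One tuple (6,3) → sorted (3,6): b_i ≤ 4+i ∀i, a PF.

35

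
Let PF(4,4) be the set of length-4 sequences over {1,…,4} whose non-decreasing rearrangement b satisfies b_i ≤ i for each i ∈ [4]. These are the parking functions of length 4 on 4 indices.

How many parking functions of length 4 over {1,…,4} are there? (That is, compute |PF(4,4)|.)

125

Count = (4+1−4)·(4+1)^{4−1} = 1·125 = 125
One tuple (4,1,2,2) → sorted (1,2,2,4): b_i ≤ i ∀i, a PF.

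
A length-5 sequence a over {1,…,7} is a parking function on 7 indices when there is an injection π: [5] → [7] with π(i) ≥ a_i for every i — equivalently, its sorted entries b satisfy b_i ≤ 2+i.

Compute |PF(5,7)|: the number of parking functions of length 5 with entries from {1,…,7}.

12288

|PF(5,7)| = (7+1−5)·(7+1)^{5−1} = 3×4096 = 12288 [KW]
Example (5,1,3,4,4) → sorted (1,3,4,4,5): b_i ≤ 2+i ∀i, a PF.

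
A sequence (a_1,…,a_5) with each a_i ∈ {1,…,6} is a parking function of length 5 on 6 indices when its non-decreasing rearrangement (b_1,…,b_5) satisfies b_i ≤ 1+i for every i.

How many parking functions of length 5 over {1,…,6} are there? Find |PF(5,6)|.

Count = (6−5+1)·(6+1)^(5−1) = 2 · 2401 = 4802 (Konheim–Weiss)
Example (4,6,4,1,1) → sorted (1,1,4,4,6): b_i ≤ 1+i ∀i, a PF.

4802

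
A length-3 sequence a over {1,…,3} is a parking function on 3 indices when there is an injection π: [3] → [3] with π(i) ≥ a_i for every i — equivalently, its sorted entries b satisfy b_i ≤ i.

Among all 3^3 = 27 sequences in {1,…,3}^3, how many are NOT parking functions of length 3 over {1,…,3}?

11

Count = 1·4^2 = 1 · 16 = 16 (Konheim–Weiss)
One tuple (3,3,3) → sorted (3,3,3): b_1=3>1, not a PF.
So 27 − 16 = 11 fail.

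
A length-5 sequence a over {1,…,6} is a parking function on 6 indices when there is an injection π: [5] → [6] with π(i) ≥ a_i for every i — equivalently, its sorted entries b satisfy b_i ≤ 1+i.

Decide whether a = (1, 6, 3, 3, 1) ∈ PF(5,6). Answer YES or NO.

Order a: b = (1, 1, 3, 3, 6).
  b_1=1 ≤ 2
  b_2=1 ≤ 3
  b_3=3 ≤ 4
  b_4=3 ≤ 5
  b_5=6 ≤ 6
All bounds hold ⇒ YES

YES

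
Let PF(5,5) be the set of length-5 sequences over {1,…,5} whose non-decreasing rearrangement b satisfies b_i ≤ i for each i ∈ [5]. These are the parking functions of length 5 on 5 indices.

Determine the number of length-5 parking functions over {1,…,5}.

|PF(5,5)| = (6−5)·6^(5−1) = 1×1296 = 1296 [KW]
One tuple (2,2,1,5,2) → sorted (1,2,2,2,5): b_i ≤ i ∀i, a PF.

1296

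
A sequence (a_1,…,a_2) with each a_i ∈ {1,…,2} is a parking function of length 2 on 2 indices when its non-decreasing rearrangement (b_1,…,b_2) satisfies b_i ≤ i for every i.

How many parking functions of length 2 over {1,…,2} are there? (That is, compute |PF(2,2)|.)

3

|PF| = 1·3^1 = 1×3 = 3
One tuple (1,2) → sorted (1,2): b_i ≤ i ∀i, a PF.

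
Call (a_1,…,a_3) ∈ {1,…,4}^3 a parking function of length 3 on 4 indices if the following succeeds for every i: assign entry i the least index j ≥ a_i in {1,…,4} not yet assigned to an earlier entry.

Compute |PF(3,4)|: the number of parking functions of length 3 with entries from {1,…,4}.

Count = (5−3)·5^(3−1) = 2 · 25 = 50
Check (4,1,3) → sorted (1,3,4): b_i ≤ 1+i ∀i, a PF.

50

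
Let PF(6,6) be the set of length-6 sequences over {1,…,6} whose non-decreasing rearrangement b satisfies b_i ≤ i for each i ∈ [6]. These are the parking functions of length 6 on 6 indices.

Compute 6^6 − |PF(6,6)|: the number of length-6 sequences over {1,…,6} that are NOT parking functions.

#PF = (6−6+1)·(6+1)^(6−1) = 1 · 16807 = 16807 (Pollak)
Check (6,5,6,3,3,1) → sorted (1,3,3,5,6,6): b_2=3>2, not a PF.
Total 46656; non-PF = 46656−16807 = 29849

29849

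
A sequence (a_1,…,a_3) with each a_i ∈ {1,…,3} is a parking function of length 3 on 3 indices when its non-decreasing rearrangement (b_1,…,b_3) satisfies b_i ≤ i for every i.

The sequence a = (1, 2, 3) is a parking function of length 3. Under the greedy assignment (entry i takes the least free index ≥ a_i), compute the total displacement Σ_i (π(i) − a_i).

Σπ = 3·4/2 = 6 (π permutes [3]); Σa = 1+2+3 = 6; disp = 6−6 = 0.

0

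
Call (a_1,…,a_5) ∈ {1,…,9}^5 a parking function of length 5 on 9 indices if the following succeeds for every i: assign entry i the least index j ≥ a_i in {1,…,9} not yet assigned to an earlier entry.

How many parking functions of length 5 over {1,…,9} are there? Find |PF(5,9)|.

Count = (9+1−5)·(9+1)^{5−1} = 5×10000 = 50000 (Pollak)
Example (5,8,1,5,3) → sorted (1,3,5,5,8): b_i ≤ 4+i ∀i, a PF.

50000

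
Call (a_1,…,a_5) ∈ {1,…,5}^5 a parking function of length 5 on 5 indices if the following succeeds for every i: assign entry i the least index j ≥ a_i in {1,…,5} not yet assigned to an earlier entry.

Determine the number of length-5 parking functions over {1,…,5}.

1296

|PF| = (5−5+1)·(5+1)^(5−1) = 1·1296 = 1296 [KW]
One tuple (2,1,4,5,1) → sorted (1,1,2,4,5): b_i ≤ i ∀i, a PF.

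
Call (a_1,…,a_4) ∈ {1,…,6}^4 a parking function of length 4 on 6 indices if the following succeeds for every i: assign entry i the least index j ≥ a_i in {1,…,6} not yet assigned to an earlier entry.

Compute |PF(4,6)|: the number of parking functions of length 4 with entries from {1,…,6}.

Count = (7−4)·7^(4−1) = 3·343 = 1029 [KW]
E.g. (3,2,5,3) → sorted (2,3,3,5): b_i ≤ 2+i ∀i, a PF.

1029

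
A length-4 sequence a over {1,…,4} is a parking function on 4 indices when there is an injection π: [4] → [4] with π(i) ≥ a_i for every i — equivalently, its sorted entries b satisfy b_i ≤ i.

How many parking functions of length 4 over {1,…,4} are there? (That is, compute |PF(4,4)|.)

125

|PF(4,4)| = 1·5^3 = 1×125 = 125 [KW]
E.g. (2,2,3,1) → sorted (1,2,2,3): b_i ≤ i ∀i, a PF.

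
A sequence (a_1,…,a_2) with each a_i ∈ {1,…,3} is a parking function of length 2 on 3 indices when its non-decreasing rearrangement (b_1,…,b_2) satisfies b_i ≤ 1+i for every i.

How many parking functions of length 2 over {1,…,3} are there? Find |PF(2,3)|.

8

Count = 2·4^1 = 2×4 = 8 (Pollak)
Check (1,2) → sorted (1,2): b_i ≤ 1+i ∀i, a PF.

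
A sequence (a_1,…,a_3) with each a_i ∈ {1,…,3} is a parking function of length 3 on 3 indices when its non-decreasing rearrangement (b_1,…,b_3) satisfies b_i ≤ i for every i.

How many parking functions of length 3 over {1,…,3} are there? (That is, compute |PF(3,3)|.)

|PF(3,3)| = (3+1−3)·(3+1)^{3−1} = 1×16 = 16
E.g. (2,1,3) → sorted (1,2,3): b_i ≤ i ∀i, a PF.

16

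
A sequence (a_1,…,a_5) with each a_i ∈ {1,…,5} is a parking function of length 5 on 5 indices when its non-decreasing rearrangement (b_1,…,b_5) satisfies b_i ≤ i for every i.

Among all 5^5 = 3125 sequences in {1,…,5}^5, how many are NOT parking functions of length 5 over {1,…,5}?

1829

#PF = (5−5+1)·(5+1)^(5−1) = 1×1296 = 1296 [KW]
One tuple (4,4,5,3,5) → sorted (3,4,4,5,5): b_1=3>1, not a PF.
Total 3125; non-PF = 3125−1296 = 1829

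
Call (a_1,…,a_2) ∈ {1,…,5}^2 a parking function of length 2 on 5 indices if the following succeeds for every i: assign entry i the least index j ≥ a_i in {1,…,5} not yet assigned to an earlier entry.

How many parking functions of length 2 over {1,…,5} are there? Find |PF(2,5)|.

#PF = (5+1−2)·(5+1)^{2−1} = 4 · 6 = 24 (Pollak)
One tuple (3,1) → sorted (1,3): b_i ≤ 3+i ∀i, a PF.

24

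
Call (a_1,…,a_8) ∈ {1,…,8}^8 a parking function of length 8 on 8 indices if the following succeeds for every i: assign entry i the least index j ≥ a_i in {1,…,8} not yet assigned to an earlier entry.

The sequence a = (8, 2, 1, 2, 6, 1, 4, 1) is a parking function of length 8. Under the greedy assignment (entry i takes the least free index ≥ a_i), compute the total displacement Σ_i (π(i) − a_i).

Σπ = 36 ({1..8} each once); Σa = 8+2+1+2+6+1+4+1 = 25; disp = 36−25 = 11.

11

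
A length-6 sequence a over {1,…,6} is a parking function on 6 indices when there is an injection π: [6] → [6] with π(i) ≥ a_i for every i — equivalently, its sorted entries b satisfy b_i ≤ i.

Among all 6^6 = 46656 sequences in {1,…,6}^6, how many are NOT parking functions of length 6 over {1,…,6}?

|PF(6,6)| = (6+1−6)·(6+1)^{6−1} = 1 · 16807 = 16807
E.g. (1,3,6,3,5,6) → sorted (1,3,3,5,6,6): b_2=3>2, not a PF.
6^6 − 16807 = 46656 − 16807 = 29849

29849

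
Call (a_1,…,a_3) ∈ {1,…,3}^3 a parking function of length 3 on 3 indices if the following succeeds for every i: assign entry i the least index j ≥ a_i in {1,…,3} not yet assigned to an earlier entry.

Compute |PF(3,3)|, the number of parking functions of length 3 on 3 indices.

Count = (3−3+1)·(3+1)^(3−1) = 1·16 = 16 (Pollak)
Check (1,1,2) → sorted (1,1,2): b_i ≤ i ∀i, a PF.

16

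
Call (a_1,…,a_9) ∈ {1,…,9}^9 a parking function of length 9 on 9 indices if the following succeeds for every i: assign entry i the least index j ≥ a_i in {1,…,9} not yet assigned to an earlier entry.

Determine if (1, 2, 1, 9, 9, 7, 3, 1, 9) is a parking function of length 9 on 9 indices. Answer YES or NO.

NO

Rearranged: b = (1, 1, 1, 2, 3, 7, 9, 9, 9).
  b_1=1 ≤ 1
  b_2=1 ≤ 2
  b_3=1 ≤ 3
  b_4=2 ≤ 4
  b_5=3 ≤ 5
  b_6=7 > 6
  fails at i=6 ⇒ NO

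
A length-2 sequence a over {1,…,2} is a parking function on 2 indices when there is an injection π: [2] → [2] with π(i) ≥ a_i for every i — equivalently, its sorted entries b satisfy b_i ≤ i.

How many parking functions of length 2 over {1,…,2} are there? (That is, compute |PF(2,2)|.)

|PF| = (3−2)·3^(2−1) = 1 · 3 = 3 (Pollak)
E.g. (2,1) → sorted (1,2): b_i ≤ i ∀i, a PF.

3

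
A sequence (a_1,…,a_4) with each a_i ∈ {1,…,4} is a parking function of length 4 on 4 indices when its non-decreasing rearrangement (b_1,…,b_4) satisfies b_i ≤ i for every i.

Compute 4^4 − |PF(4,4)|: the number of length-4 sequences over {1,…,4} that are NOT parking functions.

131

|PF| = (4−4+1)·(4+1)^(4−1) = 1 · 125 = 125
One tuple (4,2,4,4) → sorted (2,4,4,4): b_1=2>1, not a PF.
Total 256; non-PF = 256−125 = 131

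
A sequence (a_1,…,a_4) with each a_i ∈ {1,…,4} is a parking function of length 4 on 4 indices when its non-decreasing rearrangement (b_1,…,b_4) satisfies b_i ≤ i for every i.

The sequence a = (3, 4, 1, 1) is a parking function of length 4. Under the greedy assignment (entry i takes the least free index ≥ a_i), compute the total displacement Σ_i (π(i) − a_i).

1

Σπ = 4·5/2 = 10 (π permutes [4]); Σa = 3+4+1+1 = 9; disp = 10−9 = 1.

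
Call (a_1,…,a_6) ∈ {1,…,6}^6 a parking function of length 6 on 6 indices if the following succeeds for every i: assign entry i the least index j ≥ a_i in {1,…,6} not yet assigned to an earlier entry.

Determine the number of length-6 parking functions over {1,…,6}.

|PF(6,6)| = 1·7^5 = 1 · 16807 = 16807 (Konheim–Weiss)
Example (2,3,1,2,1,1) → sorted (1,1,1,2,2,3): b_i ≤ i ∀i, a PF.

16807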